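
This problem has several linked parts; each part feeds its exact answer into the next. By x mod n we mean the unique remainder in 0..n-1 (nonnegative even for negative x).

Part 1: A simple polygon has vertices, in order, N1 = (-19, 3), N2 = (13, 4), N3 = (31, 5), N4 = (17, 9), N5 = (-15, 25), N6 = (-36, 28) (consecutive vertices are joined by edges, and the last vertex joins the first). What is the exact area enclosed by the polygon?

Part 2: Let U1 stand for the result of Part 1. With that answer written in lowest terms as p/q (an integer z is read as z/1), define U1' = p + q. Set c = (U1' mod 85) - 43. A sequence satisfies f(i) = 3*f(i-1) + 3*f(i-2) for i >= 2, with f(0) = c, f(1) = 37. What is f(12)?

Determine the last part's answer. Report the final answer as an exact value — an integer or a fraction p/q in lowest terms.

101666340

Part 1: cross terms: (-19*4 - 13*3)=-115, (13*5 - 31*4)=-59, (31*9 - 17*5)=194, (17*25 - -15*9)=560, (-15*28 - -36*25)=480, (-36*3 - -19*28)=424; twice the area = |1484| = 1484; area = 742; answer 742
Part 2: U1 = 742; threaded value p + q = 743; c = 20; f(2) = 3*(37) + 3*(20) = 171; iterating: f(2)=171, f(3)=624, f(4)=2385, f(5)=9027, f(6)=34236, f(7)=129789, f(8)=492075, f(9)=1865592, f(10)=7073001, f(11)=26815779, f(12)=101666340; answer 101666340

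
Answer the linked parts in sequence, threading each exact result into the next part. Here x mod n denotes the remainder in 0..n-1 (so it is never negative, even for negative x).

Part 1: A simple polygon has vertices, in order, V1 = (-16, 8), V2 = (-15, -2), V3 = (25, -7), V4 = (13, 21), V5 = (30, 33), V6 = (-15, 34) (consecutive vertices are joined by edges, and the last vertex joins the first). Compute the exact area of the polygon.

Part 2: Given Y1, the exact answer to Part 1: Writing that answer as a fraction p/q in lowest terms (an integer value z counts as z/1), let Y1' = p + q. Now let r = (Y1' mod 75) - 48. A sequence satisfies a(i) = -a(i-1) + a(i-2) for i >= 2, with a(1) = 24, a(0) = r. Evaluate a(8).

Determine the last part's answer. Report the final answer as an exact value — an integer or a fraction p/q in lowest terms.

Part 1: cross terms: (-16*-2 - -15*8)=152, (-15*-7 - 25*-2)=155, (25*21 - 13*-7)=616, (13*33 - 30*21)=-201, (30*34 - -15*33)=1515, (-15*8 - -16*34)=424; twice the area = |2661| = 2661; area = 2661/2; answer 2661/2
Part 2: Y1 = 2661/2; threaded value p + q = 2663; r = -10; a(2) = -1*(24) + 1*(-10) = -34; iterating: a(2)=-34, a(3)=58, a(4)=-92, a(5)=150, a(6)=-242, a(7)=392, a(8)=-634; answer -634

-634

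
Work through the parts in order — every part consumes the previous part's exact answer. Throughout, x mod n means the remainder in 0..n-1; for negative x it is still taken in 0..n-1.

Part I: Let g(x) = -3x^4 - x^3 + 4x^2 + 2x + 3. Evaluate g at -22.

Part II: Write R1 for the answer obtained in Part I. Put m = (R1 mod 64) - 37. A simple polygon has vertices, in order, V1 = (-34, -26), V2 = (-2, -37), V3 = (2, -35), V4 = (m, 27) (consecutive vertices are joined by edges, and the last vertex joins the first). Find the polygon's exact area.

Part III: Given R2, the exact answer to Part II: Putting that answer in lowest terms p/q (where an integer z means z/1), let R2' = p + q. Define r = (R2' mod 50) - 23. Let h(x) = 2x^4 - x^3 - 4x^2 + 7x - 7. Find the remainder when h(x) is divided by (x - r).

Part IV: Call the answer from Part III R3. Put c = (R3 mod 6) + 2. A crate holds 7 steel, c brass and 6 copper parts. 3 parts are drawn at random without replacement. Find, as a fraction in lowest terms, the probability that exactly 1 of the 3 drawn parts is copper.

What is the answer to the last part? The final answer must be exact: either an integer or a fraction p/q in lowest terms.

33/68

Part I: -3*(-22)^4 - 1*(-22)^3 + 4*(-22)^2 + 2*(-22)^1 + 3 = (-702768) + (10648) + (1936) + (-44) + (3) = -690225; answer -690225
Part II: R1 = -690225; m = -22; cross terms: (-34*-37 - -2*-26)=1206, (-2*-35 - 2*-37)=144, (2*27 - -22*-35)=-716, (-22*-26 - -34*27)=1490; twice the area = |2124| = 2124; area = 1062; answer 1062
Part III: R2 = 1062; threaded value p + q = 1063; r = -10; remainder = value at the root: 2*(-10)^4 - 1*(-10)^3 - 4*(-10)^2 + 7*(-10)^1 - 7 = (20000) + (1000) + (-400) + (-70) + (-7) = 20523; answer 20523
Part IV: R3 = 20523; c = 5; total draws C(18,3) = 816; favorable C(6,1)*C(12,2) = 396; P = 33/68; answer 33/68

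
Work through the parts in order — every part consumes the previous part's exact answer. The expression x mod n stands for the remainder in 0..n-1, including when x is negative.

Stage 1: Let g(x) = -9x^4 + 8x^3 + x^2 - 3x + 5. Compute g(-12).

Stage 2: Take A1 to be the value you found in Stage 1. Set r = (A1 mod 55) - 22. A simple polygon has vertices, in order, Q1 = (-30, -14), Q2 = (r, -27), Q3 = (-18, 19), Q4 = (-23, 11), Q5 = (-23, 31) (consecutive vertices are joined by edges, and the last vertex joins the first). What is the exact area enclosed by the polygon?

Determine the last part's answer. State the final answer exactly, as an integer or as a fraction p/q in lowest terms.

Stage 1: -9*(-12)^4 + 8*(-12)^3 + 1*(-12)^2 - 3*(-12)^1 + 5 = (-186624) + (-13824) + (144) + (36) + (5) = -200263; answer -200263
Stage 2: A1 = -200263; r = 25; cross terms: (-30*-27 - 25*-14)=1160, (25*19 - -18*-27)=-11, (-18*11 - -23*19)=239, (-23*31 - -23*11)=-460, (-23*-14 - -30*31)=1252; twice the area = |2180| = 2180; area = 1090; answer 1090

1090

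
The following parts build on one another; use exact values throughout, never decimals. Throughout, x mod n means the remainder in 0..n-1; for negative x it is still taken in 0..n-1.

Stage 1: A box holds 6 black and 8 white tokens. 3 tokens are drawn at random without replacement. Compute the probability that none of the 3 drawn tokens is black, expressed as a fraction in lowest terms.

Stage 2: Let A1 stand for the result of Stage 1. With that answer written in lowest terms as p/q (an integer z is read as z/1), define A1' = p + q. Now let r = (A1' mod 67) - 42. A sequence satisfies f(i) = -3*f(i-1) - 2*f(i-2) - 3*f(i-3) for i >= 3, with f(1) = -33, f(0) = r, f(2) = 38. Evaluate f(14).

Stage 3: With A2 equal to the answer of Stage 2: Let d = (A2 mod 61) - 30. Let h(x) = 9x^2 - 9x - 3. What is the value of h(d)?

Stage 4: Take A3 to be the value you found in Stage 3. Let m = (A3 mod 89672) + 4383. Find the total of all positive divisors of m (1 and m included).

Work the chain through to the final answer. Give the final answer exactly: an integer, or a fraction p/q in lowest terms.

26040

Stage 1: total draws C(14,3) = 364; favorable C(8,3) = 56; P = 2/13; answer 2/13
Stage 2: A1 = 2/13; threaded value p + q = 15; r = -27; f(3) = -3*(38) - 2*(-33) - 3*(-27) = 33; iterating: f(3)=33, f(4)=-76, f(5)=48, f(6)=-91, f(7)=405, f(8)=-1177, f(9)=2994, f(10)=-7843, f(11)=21072, f(12)=-56512, f(13)=150921, f(14)=-402955; answer -402955
Stage 3: A2 = -402955; d = -19; 9*(-19)^2 - 9*(-19)^1 - 3 = (3249) + (171) + (-3) = 3417; answer 3417
Stage 4: A3 = 3417; m = 7800; 7800 = 2^3 * 3 * 5^2 * 13; sigma = (1 + 2 + 4 + 8) * (1 + 3) * (1 + 5 + 25) * (1 + 13) = 15 * 4 * 31 * 14 = 26040; answer 26040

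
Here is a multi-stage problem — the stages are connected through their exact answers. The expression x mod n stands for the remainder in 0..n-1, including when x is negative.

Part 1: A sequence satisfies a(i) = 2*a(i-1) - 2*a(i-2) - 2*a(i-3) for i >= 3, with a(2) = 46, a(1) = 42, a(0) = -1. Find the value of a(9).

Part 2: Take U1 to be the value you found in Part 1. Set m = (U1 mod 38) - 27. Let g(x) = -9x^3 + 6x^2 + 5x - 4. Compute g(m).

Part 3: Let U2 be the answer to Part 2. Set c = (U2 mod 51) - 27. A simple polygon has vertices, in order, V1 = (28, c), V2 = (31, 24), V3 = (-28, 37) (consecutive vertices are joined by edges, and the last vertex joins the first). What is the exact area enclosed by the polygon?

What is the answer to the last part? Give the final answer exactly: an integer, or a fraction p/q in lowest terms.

Part 1: a(3) = 2*(46) - 2*(42) - 2*(-1) = 10; iterating: a(3)=10, a(4)=-156, a(5)=-424, a(6)=-556, a(7)=48, a(8)=2056, a(9)=5128; answer 5128
Part 2: U1 = 5128; m = 9; -9*(9)^3 + 6*(9)^2 + 5*(9)^1 - 4 = (-6561) + (486) + (45) + (-4) = -6034; answer -6034
Part 3: U2 = -6034; c = 8; cross terms: (28*24 - 31*8)=424, (31*37 - -28*24)=1819, (-28*8 - 28*37)=-1260; twice the area = |983| = 983; area = 983/2; answer 983/2

983/2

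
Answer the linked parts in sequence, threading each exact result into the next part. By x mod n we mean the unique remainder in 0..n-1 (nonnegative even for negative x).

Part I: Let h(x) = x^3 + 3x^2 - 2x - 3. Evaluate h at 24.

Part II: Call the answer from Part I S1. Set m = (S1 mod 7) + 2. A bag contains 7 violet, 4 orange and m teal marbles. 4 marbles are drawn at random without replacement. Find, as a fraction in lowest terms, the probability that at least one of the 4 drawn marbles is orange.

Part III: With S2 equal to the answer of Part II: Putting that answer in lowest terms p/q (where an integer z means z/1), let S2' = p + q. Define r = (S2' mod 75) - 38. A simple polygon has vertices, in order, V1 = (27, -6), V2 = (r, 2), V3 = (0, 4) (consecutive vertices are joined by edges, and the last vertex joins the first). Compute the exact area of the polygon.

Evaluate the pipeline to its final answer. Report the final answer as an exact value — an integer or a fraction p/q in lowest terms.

72

Part I: 1*(24)^3 + 3*(24)^2 - 2*(24)^1 - 3 = (13824) + (1728) + (-48) + (-3) = 15501; answer 15501
Part II: S1 = 15501; m = 5; total draws C(16,4) = 1820; complement C(12,4) = 495; favorable 1820 - 495 = 1325; P = 265/364; answer 265/364
Part III: S2 = 265/364; threaded value p + q = 629; r = -9; cross terms: (27*2 - -9*-6)=0, (-9*4 - 0*2)=-36, (0*-6 - 27*4)=-108; twice the area = |-144| = 144; area = 72; answer 72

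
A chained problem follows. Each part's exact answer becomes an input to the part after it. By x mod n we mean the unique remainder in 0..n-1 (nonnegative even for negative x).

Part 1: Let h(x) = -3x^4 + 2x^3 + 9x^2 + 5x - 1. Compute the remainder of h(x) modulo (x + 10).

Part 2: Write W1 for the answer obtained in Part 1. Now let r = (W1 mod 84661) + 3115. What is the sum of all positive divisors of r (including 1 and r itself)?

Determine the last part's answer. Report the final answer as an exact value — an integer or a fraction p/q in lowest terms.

94848

Part 1: remainder = value at the root: -3*(-10)^4 + 2*(-10)^3 + 9*(-10)^2 + 5*(-10)^1 - 1 = (-30000) + (-2000) + (900) + (-50) + (-1) = -31151; answer -31151
Part 2: W1 = -31151; r = 56625; 56625 = 3 * 5^3 * 151; sigma = (1 + 3) * (1 + 5 + 25 + 125) * (1 + 151) = 4 * 156 * 152 = 94848; answer 94848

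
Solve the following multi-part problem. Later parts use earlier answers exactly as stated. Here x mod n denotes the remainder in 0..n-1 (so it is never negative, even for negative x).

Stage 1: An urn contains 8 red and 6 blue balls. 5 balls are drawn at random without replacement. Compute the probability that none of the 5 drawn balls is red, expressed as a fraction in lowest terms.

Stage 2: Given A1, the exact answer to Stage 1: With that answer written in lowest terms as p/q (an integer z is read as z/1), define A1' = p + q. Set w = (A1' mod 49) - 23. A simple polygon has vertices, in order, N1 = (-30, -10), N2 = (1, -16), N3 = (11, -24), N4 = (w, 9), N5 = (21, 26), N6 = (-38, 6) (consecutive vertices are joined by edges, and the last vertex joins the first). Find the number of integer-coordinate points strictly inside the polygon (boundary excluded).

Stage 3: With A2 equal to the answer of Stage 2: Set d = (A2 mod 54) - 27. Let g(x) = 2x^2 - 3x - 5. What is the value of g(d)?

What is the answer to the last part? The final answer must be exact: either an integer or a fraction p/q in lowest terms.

1170

Stage 1: total draws C(14,5) = 2002; favorable C(6,5) = 6; P = 3/1001; answer 3/1001
Stage 2: A1 = 3/1001; threaded value p + q = 1004; w = 1; cross terms: (-30*-16 - 1*-10)=490, (1*-24 - 11*-16)=152, (11*9 - 1*-24)=123, (1*26 - 21*9)=-163, (21*6 - -38*26)=1114, (-38*-10 - -30*6)=560; twice the area = |2276| = 2276; area = 1138; boundary points = 1 + 2 + 1 + 1 + 1 + 8 = 14; strictly interior points = area - boundary/2 + 1 = 1132; answer 1132
Stage 3: A2 = 1132; d = 25; 2*(25)^2 - 3*(25)^1 - 5 = (1250) + (-75) + (-5) = 1170; answer 1170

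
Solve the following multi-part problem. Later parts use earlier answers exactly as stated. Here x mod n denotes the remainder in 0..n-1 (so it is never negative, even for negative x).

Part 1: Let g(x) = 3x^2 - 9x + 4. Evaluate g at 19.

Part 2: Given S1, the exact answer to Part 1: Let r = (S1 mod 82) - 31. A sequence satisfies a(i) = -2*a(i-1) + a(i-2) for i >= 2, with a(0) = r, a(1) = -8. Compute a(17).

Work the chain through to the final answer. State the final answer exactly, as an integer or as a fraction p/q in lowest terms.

Part 1: 3*(19)^2 - 9*(19)^1 + 4 = (1083) + (-171) + (4) = 916; answer 916
Part 2: S1 = 916; r = -17; a(2) = -2*(-8) + 1*(-17) = -1; iterating: a(2)=-1, a(3)=-6, a(4)=11, a(5)=-28, a(6)=67, a(7)=-162, a(8)=391, a(9)=-944, a(10)=2279, a(11)=-5502, a(12)=13283, a(13)=-32068, a(14)=77419, a(15)=-186906, a(16)=451231, a(17)=-1089368; answer -1089368

-1089368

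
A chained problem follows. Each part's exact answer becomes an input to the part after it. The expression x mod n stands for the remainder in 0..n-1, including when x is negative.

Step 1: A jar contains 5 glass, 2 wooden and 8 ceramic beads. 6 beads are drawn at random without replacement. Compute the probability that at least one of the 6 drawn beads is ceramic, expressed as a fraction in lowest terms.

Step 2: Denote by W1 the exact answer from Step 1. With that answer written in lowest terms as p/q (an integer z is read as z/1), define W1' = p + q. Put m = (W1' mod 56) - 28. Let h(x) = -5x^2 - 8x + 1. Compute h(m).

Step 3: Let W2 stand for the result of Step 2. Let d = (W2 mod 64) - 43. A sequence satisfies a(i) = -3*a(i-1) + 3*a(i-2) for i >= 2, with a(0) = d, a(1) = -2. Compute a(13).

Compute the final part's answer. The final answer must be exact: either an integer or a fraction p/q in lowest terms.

-66556242

Step 1: total draws C(15,6) = 5005; complement C(7,6) = 7; favorable 5005 - 7 = 4998; P = 714/715; answer 714/715
Step 2: W1 = 714/715; threaded value p + q = 1429; m = 1; -5*(1)^2 - 8*(1)^1 + 1 = (-5) + (-8) + (1) = -12; answer -12
Step 3: W2 = -12; d = 9; a(2) = -3*(-2) + 3*(9) = 33; iterating: a(2)=33, a(3)=-105, a(4)=414, a(5)=-1557, a(6)=5913, a(7)=-22410, a(8)=84969, a(9)=-322137, a(10)=1221318, a(11)=-4630365, a(12)=17555049, a(13)=-66556242; answer -66556242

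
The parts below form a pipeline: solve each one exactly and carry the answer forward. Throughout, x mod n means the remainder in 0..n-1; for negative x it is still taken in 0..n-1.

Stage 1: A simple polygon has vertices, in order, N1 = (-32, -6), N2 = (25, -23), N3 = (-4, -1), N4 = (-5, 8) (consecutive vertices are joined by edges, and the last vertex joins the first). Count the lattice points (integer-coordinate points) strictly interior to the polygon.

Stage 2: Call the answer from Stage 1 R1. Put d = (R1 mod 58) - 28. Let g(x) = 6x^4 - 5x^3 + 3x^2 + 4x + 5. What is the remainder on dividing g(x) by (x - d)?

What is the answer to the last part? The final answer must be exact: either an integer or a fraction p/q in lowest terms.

Stage 1: cross terms: (-32*-23 - 25*-6)=886, (25*-1 - -4*-23)=-117, (-4*8 - -5*-1)=-37, (-5*-6 - -32*8)=286; twice the area = |1018| = 1018; area = 509; boundary points = 1 + 1 + 1 + 1 = 4; strictly interior points = area - boundary/2 + 1 = 508; answer 508
Stage 2: R1 = 508; d = 16; remainder = value at the root: 6*(16)^4 - 5*(16)^3 + 3*(16)^2 + 4*(16)^1 + 5 = (393216) + (-20480) + (768) + (64) + (5) = 373573; answer 373573

373573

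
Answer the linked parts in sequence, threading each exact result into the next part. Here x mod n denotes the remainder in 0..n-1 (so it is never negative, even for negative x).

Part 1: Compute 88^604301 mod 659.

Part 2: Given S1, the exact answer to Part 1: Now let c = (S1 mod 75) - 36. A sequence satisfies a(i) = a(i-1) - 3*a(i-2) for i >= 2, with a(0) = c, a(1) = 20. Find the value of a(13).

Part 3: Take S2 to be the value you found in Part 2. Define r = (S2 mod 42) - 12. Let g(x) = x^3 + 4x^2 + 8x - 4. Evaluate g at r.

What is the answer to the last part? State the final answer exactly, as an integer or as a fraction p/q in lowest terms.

Part 1: squarings mod 659: 88^1=88, 88^2=495, 88^4=536, 88^8=631, 88^16=125, 88^32=468, 88^64=236, 88^128=340, 88^256=275, 88^512=499, 88^1024=558, 88^2048=316, 88^4096=347, 88^8192=471, 88^16384=417, 88^32768=572, 88^65536=320, 88^131072=255, 88^262144=443, 88^524288=526; 88^604301 = 88^1 * 88^4 * 88^8 * 88^128 * 88^2048 * 88^4096 * 88^8192 * 88^65536 * 88^524288 = 476 (mod 659); answer 476
Part 2: S1 = 476; c = -10; a(2) = 1*(20) - 3*(-10) = 50; iterating: a(2)=50, a(3)=-10, a(4)=-160, a(5)=-130, a(6)=350, a(7)=740, a(8)=-310, a(9)=-2530, a(10)=-1600, a(11)=5990, a(12)=10790, a(13)=-7180; answer -7180
Part 3: S2 = -7180; r = -10; 1*(-10)^3 + 4*(-10)^2 + 8*(-10)^1 - 4 = (-1000) + (400) + (-80) + (-4) = -684; answer -684

-684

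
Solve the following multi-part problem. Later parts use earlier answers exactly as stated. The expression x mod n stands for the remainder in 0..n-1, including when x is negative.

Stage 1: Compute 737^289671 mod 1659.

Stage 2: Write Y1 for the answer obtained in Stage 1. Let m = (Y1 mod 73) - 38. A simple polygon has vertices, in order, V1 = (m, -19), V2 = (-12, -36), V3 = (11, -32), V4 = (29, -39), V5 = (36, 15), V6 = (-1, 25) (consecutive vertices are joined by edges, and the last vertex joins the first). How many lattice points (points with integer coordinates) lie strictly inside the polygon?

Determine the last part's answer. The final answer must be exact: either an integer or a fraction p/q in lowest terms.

2886

Stage 1: squarings mod 1659: 737^1=737, 737^2=676, 737^4=751, 737^8=1600, 737^16=163, 737^32=25, 737^64=625, 737^128=760, 737^256=268, 737^512=487, 737^1024=1591, 737^2048=1306, 737^4096=184, 737^8192=676, 737^16384=751, 737^32768=1600, 737^65536=163, 737^131072=25, 737^262144=625; 737^289671 = 737^1 * 737^2 * 737^4 * 737^128 * 737^256 * 737^512 * 737^2048 * 737^8192 * 737^16384 * 737^262144 = 1247 (mod 1659); answer 1247
Stage 2: Y1 = 1247; m = -32; cross terms: (-32*-36 - -12*-19)=924, (-12*-32 - 11*-36)=780, (11*-39 - 29*-32)=499, (29*15 - 36*-39)=1839, (36*25 - -1*15)=915, (-1*-19 - -32*25)=819; twice the area = |5776| = 5776; area = 2888; boundary points = 1 + 1 + 1 + 1 + 1 + 1 = 6; strictly interior points = area - boundary/2 + 1 = 2886; answer 2886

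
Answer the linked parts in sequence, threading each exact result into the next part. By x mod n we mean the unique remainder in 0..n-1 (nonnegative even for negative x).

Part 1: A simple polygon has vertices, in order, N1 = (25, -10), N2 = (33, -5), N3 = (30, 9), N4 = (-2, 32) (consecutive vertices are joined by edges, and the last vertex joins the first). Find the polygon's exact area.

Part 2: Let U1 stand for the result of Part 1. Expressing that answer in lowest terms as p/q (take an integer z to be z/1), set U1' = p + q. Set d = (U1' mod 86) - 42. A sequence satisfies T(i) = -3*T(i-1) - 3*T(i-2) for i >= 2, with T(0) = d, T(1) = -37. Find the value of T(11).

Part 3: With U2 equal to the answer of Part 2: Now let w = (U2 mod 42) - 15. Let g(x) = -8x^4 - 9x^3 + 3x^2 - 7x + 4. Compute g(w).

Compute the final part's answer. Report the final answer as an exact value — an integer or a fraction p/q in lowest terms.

-891446

Part 1: cross terms: (25*-5 - 33*-10)=205, (33*9 - 30*-5)=447, (30*32 - -2*9)=978, (-2*-10 - 25*32)=-780; twice the area = |850| = 850; area = 425; answer 425
Part 2: U1 = 425; threaded value p + q = 426; d = 40; T(2) = -3*(-37) - 3*(40) = -9; iterating: T(2)=-9, T(3)=138, T(4)=-387, T(5)=747, T(6)=-1080, T(7)=999, T(8)=243, T(9)=-3726, T(10)=10449, T(11)=-20169; answer -20169
Part 3: U2 = -20169; w = 18; -8*(18)^4 - 9*(18)^3 + 3*(18)^2 - 7*(18)^1 + 4 = (-839808) + (-52488) + (972) + (-126) + (4) = -891446; answer -891446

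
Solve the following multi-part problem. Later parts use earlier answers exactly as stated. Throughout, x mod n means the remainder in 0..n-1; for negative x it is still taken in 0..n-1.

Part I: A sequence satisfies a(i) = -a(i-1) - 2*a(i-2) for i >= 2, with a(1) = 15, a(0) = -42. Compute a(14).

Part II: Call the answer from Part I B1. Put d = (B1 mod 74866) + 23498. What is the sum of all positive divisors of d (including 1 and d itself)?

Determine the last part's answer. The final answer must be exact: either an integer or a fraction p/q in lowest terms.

Part I: a(2) = -1*(15) - 2*(-42) = 69; iterating: a(2)=69, a(3)=-99, a(4)=-39, a(5)=237, a(6)=-159, a(7)=-315, a(8)=633, a(9)=-3, a(10)=-1263, a(11)=1269, a(12)=1257, a(13)=-3795, a(14)=1281; answer 1281
Part II: B1 = 1281; d = 24779; 24779 = 71 * 349; sigma = (1 + 71) * (1 + 349) = 72 * 350 = 25200; answer 25200

25200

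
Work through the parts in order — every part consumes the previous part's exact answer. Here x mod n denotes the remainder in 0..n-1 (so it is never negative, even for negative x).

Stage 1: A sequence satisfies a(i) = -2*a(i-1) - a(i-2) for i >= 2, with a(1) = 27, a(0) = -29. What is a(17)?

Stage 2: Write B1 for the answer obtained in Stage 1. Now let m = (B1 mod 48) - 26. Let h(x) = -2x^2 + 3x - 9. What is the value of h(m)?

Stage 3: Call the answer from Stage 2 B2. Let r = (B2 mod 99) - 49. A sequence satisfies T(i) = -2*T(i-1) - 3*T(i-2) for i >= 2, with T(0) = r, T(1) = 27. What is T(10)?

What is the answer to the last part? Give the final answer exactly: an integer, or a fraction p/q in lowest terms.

-1377

Stage 1: a(2) = -2*(27) - 1*(-29) = -25; iterating: a(2)=-25, a(3)=23, a(4)=-21, a(5)=19, a(6)=-17, a(7)=15, a(8)=-13, a(9)=11, a(10)=-9, a(11)=7, a(12)=-5, a(13)=3, a(14)=-1, a(15)=-1, a(16)=3, a(17)=-5; answer -5
Stage 2: B1 = -5; m = 17; -2*(17)^2 + 3*(17)^1 - 9 = (-578) + (51) + (-9) = -536; answer -536
Stage 3: B2 = -536; r = 9; T(2) = -2*(27) - 3*(9) = -81; iterating: T(2)=-81, T(3)=81, T(4)=81, T(5)=-405, T(6)=567, T(7)=81, T(8)=-1863, T(9)=3483, T(10)=-1377; answer -1377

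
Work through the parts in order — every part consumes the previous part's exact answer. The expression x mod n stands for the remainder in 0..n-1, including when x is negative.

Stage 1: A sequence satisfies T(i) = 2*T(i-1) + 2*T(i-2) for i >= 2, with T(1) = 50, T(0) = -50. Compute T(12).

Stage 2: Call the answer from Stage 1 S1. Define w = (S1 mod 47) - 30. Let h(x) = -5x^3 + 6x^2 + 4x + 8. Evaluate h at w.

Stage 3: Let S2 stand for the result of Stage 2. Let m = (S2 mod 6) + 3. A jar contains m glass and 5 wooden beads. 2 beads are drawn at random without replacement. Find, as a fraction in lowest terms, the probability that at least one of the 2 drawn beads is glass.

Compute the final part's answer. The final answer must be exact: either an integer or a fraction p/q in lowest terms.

13/18

Stage 1: T(2) = 2*(50) + 2*(-50) = 0; iterating: T(2)=0, T(3)=100, T(4)=200, T(5)=600, T(6)=1600, T(7)=4400, T(8)=12000, T(9)=32800, T(10)=89600, T(11)=244800, T(12)=668800; answer 668800
Stage 2: S1 = 668800; w = 7; -5*(7)^3 + 6*(7)^2 + 4*(7)^1 + 8 = (-1715) + (294) + (28) + (8) = -1385; answer -1385
Stage 3: S2 = -1385; m = 4; total draws C(9,2) = 36; complement C(5,2) = 10; favorable 36 - 10 = 26; P = 13/18; answer 13/18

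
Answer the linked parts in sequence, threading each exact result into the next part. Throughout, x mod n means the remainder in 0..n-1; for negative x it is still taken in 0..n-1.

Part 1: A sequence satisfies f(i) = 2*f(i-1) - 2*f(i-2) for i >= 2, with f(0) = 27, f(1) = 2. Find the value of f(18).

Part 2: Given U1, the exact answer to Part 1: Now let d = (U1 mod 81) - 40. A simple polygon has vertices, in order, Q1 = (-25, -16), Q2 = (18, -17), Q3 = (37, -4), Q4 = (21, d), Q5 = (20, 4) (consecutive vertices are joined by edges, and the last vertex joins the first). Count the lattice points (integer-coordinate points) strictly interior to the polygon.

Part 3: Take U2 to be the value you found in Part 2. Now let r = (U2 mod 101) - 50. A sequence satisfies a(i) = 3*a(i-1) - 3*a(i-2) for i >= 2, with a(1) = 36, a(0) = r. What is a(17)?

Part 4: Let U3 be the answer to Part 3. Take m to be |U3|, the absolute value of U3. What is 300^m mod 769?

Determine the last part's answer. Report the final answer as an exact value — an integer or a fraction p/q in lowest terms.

458

Part 1: f(2) = 2*(2) - 2*(27) = -50; iterating: f(2)=-50, f(3)=-104, f(4)=-108, f(5)=-8, f(6)=200, f(7)=416, f(8)=432, f(9)=32, f(10)=-800, f(11)=-1664, f(12)=-1728, f(13)=-128, f(14)=3200, f(15)=6656, f(16)=6912, f(17)=512, f(18)=-12800; answer -12800
Part 2: U1 = -12800; d = 39; cross terms: (-25*-17 - 18*-16)=713, (18*-4 - 37*-17)=557, (37*39 - 21*-4)=1527, (21*4 - 20*39)=-696, (20*-16 - -25*4)=-220; twice the area = |1881| = 1881; area = 1881/2; boundary points = 1 + 1 + 1 + 1 + 5 = 9; strictly interior points = area - boundary/2 + 1 = 937; answer 937
Part 3: U2 = 937; r = -22; a(2) = 3*(36) - 3*(-22) = 174; iterating: a(2)=174, a(3)=414, a(4)=720, a(5)=918, a(6)=594, a(7)=-972, a(8)=-4698, a(9)=-11178, a(10)=-19440, a(11)=-24786, a(12)=-16038, a(13)=26244, a(14)=126846, a(15)=301806, a(16)=524880, a(17)=669222; answer 669222
Part 4: U3 = 669222; m = 669222; squarings mod 769: 300^1=300, 300^2=27, 300^4=729, 300^8=62, 300^16=768, 300^32=1, 300^64=1, 300^128=1, 300^256=1, 300^512=1, 300^1024=1, 300^2048=1, 300^4096=1, 300^8192=1, 300^16384=1, 300^32768=1, 300^65536=1, 300^131072=1, 300^262144=1, 300^524288=1; 300^669222 = 300^2 * 300^4 * 300^32 * 300^512 * 300^1024 * 300^4096 * 300^8192 * 300^131072 * 300^524288 = 458 (mod 769); answer 458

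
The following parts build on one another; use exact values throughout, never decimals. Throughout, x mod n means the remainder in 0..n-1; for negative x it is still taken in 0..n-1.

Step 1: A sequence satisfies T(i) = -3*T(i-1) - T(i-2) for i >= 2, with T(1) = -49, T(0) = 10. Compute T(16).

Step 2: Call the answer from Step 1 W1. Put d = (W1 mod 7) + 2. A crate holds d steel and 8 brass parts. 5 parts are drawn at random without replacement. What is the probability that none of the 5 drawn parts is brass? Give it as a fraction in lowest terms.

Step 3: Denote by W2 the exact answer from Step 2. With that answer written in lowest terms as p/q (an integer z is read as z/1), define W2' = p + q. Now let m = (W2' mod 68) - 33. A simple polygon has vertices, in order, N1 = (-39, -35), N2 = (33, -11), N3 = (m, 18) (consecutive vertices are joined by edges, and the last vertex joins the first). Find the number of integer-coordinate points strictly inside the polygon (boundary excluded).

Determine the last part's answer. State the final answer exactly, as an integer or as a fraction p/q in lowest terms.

1056

Step 1: T(2) = -3*(-49) - 1*(10) = 137; iterating: T(2)=137, T(3)=-362, T(4)=949, T(5)=-2485, T(6)=6506, T(7)=-17033, T(8)=44593, T(9)=-116746, T(10)=305645, T(11)=-800189, T(12)=2094922, T(13)=-5484577, T(14)=14358809, T(15)=-37591850, T(16)=98416741; answer 98416741
Step 2: W1 = 98416741; d = 5; total draws C(13,5) = 1287; favorable C(5,5) = 1; P = 1/1287; answer 1/1287
Step 3: W2 = 1/1287; threaded value p + q = 1288; m = 31; cross terms: (-39*-11 - 33*-35)=1584, (33*18 - 31*-11)=935, (31*-35 - -39*18)=-383; twice the area = |2136| = 2136; area = 1068; boundary points = 24 + 1 + 1 = 26; strictly interior points = area - boundary/2 + 1 = 1056; answer 1056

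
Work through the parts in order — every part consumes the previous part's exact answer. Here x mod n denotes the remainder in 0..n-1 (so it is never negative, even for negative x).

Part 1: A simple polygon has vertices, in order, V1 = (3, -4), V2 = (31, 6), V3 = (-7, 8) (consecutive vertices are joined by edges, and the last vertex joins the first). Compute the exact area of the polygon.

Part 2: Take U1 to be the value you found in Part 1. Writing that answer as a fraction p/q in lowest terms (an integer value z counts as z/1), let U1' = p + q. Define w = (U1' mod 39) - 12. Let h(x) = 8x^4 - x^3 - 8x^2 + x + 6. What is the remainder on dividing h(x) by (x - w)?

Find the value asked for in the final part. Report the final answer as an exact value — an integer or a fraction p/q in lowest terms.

163026

Part 1: cross terms: (3*6 - 31*-4)=142, (31*8 - -7*6)=290, (-7*-4 - 3*8)=4; twice the area = |436| = 436; area = 218; answer 218
Part 2: U1 = 218; threaded value p + q = 219; w = 12; remainder = value at the root: 8*(12)^4 - 1*(12)^3 - 8*(12)^2 + 1*(12)^1 + 6 = (165888) + (-1728) + (-1152) + (12) + (6) = 163026; answer 163026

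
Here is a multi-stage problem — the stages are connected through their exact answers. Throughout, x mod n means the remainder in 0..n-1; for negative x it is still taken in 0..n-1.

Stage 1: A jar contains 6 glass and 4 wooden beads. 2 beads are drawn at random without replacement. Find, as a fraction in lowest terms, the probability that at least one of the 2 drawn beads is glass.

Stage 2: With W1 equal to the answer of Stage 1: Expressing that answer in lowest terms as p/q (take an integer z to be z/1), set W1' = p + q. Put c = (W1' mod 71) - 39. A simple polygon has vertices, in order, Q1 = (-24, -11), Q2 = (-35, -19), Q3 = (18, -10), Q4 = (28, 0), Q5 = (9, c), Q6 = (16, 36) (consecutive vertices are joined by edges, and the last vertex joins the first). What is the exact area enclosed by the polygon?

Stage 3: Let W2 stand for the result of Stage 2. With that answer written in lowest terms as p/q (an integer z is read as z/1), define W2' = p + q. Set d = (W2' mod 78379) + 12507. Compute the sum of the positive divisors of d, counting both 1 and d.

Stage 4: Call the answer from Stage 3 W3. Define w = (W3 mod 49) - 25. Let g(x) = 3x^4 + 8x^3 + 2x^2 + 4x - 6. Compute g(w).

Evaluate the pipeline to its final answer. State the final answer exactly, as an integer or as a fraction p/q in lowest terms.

Stage 1: total draws C(10,2) = 45; complement C(4,2) = 6; favorable 45 - 6 = 39; P = 13/15; answer 13/15
Stage 2: W1 = 13/15; threaded value p + q = 28; c = -11; cross terms: (-24*-19 - -35*-11)=71, (-35*-10 - 18*-19)=692, (18*0 - 28*-10)=280, (28*-11 - 9*0)=-308, (9*36 - 16*-11)=500, (16*-11 - -24*36)=688; twice the area = |1923| = 1923; area = 1923/2; answer 1923/2
Stage 3: W2 = 1923/2; threaded value p + q = 1925; d = 14432; 14432 = 2^5 * 11 * 41; sigma = (1 + 2 + 4 + 8 + 16 + 32) * (1 + 11) * (1 + 41) = 63 * 12 * 42 = 31752; answer 31752
Stage 4: W3 = 31752; w = -25; 3*(-25)^4 + 8*(-25)^3 + 2*(-25)^2 + 4*(-25)^1 - 6 = (1171875) + (-125000) + (1250) + (-100) + (-6) = 1048019; answer 1048019

1048019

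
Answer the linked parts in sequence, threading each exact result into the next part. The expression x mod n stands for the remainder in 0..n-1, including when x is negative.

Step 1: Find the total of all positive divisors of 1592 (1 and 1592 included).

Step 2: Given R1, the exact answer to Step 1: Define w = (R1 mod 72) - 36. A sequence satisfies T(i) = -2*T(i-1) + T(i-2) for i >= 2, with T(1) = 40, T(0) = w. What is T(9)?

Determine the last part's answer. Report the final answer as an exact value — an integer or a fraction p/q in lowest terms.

Step 1: 1592 = 2^3 * 199; sigma = (1 + 2 + 4 + 8) * (1 + 199) = 15 * 200 = 3000; answer 3000
Step 2: R1 = 3000; w = 12; T(2) = -2*(40) + 1*(12) = -68; iterating: T(2)=-68, T(3)=176, T(4)=-420, T(5)=1016, T(6)=-2452, T(7)=5920, T(8)=-14292, T(9)=34504; answer 34504

34504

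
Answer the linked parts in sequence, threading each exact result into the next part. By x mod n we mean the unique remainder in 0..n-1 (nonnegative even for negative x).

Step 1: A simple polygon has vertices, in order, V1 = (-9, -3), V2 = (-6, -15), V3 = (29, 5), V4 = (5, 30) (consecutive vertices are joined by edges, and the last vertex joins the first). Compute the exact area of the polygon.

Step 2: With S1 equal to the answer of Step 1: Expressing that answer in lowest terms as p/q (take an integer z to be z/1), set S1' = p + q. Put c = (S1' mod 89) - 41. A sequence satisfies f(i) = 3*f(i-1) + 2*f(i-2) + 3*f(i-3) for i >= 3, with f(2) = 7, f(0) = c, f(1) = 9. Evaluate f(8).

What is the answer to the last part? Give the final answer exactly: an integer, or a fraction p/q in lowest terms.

-22669

Step 1: cross terms: (-9*-15 - -6*-3)=117, (-6*5 - 29*-15)=405, (29*30 - 5*5)=845, (5*-3 - -9*30)=255; twice the area = |1622| = 1622; area = 811; answer 811
Step 2: S1 = 811; threaded value p + q = 812; c = -30; f(3) = 3*(7) + 2*(9) + 3*(-30) = -51; iterating: f(3)=-51, f(4)=-112, f(5)=-417, f(6)=-1628, f(7)=-6054, f(8)=-22669; answer -22669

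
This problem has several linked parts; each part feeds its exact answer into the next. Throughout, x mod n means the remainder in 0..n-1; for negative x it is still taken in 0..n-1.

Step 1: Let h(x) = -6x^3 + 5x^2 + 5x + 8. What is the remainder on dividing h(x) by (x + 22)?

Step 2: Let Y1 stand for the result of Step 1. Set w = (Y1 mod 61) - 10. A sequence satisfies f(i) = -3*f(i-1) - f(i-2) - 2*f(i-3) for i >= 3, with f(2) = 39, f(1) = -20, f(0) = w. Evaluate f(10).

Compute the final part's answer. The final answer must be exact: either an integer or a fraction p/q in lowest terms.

Step 1: remainder = value at the root: -6*(-22)^3 + 5*(-22)^2 + 5*(-22)^1 + 8 = (63888) + (2420) + (-110) + (8) = 66206; answer 66206
Step 2: Y1 = 66206; w = 11; f(3) = -3*(39) - 1*(-20) - 2*(11) = -119; iterating: f(3)=-119, f(4)=358, f(5)=-1033, f(6)=2979, f(7)=-8620, f(8)=24947, f(9)=-72179, f(10)=208830; answer 208830

208830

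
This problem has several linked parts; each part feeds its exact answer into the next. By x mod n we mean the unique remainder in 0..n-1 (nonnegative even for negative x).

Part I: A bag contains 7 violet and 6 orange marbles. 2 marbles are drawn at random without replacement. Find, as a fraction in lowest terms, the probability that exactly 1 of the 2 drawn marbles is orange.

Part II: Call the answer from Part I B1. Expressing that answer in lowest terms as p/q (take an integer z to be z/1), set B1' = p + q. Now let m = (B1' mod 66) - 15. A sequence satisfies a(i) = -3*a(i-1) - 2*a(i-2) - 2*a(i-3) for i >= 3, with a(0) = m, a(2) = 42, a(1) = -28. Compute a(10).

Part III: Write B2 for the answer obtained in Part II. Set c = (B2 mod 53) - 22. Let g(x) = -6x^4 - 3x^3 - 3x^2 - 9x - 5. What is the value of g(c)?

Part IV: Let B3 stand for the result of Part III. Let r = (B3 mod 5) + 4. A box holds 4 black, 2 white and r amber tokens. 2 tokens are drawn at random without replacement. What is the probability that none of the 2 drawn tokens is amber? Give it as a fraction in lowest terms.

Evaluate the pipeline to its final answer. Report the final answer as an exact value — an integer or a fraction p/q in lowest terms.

1/3

Part I: total draws C(13,2) = 78; favorable C(6,1)*C(7,1) = 42; P = 7/13; answer 7/13
Part II: B1 = 7/13; threaded value p + q = 20; m = 5; a(3) = -3*(42) - 2*(-28) - 2*(5) = -80; iterating: a(3)=-80, a(4)=212, a(5)=-560, a(6)=1416, a(7)=-3552, a(8)=8944, a(9)=-22560, a(10)=56896; answer 56896
Part III: B2 = 56896; c = 5; -6*(5)^4 - 3*(5)^3 - 3*(5)^2 - 9*(5)^1 - 5 = (-3750) + (-375) + (-75) + (-45) + (-5) = -4250; answer -4250
Part IV: B3 = -4250; r = 4; total draws C(10,2) = 45; favorable C(6,2) = 15; P = 1/3; answer 1/3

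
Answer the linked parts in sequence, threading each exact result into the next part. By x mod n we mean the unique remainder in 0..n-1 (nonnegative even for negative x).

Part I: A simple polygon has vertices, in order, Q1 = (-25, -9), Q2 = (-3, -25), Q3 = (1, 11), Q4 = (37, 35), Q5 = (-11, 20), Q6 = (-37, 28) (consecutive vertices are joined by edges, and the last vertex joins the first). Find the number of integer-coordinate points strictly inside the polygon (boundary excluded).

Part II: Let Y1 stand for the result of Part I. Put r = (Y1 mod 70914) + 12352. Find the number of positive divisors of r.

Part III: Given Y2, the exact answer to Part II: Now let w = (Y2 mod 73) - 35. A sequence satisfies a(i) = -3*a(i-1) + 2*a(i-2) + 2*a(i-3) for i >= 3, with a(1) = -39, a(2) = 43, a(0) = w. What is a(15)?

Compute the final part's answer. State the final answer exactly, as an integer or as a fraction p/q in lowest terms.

-618327321

Part I: cross terms: (-25*-25 - -3*-9)=598, (-3*11 - 1*-25)=-8, (1*35 - 37*11)=-372, (37*20 - -11*35)=1125, (-11*28 - -37*20)=432, (-37*-9 - -25*28)=1033; twice the area = |2808| = 2808; area = 1404; boundary points = 2 + 4 + 12 + 3 + 2 + 1 = 24; strictly interior points = area - boundary/2 + 1 = 1393; answer 1393
Part II: Y1 = 1393; r = 13745; 13745 = 5 * 2749; number of divisors = (1+1) * (1+1) = 4; answer 4
Part III: Y2 = 4; w = -31; a(3) = -3*(43) + 2*(-39) + 2*(-31) = -269; iterating: a(3)=-269, a(4)=815, a(5)=-2897, a(6)=9783, a(7)=-33513, a(8)=114311, a(9)=-390393, a(10)=1332775, a(11)=-4550489, a(12)=15536231, a(13)=-53044121, a(14)=181103847, a(15)=-618327321; answer -618327321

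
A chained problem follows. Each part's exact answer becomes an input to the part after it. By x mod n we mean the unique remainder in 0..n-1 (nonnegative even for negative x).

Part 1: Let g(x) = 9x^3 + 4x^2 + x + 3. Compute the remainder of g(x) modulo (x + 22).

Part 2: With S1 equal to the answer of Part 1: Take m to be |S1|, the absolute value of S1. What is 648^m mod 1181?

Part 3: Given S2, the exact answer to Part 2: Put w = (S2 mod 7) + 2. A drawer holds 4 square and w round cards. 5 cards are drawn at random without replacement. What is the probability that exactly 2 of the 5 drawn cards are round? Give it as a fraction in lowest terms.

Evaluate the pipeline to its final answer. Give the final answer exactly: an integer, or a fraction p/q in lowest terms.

Part 1: remainder = value at the root: 9*(-22)^3 + 4*(-22)^2 + 1*(-22)^1 + 3 = (-95832) + (1936) + (-22) + (3) = -93915; answer -93915
Part 2: S1 = -93915; m = 93915; squarings mod 1181: 648^1=648, 648^2=649, 648^4=765, 648^8=630, 648^16=84, 648^32=1151, 648^64=900, 648^128=1015, 648^256=393, 648^512=919, 648^1024=146, 648^2048=58, 648^4096=1002, 648^8192=154, 648^16384=96, 648^32768=949, 648^65536=679; 648^93915 = 648^1 * 648^2 * 648^8 * 648^16 * 648^64 * 648^128 * 648^512 * 648^1024 * 648^2048 * 648^8192 * 648^16384 * 648^65536 = 325 (mod 1181); answer 325
Part 3: S2 = 325; w = 5; total draws C(9,5) = 126; favorable C(5,2)*C(4,3) = 40; P = 20/63; answer 20/63

20/63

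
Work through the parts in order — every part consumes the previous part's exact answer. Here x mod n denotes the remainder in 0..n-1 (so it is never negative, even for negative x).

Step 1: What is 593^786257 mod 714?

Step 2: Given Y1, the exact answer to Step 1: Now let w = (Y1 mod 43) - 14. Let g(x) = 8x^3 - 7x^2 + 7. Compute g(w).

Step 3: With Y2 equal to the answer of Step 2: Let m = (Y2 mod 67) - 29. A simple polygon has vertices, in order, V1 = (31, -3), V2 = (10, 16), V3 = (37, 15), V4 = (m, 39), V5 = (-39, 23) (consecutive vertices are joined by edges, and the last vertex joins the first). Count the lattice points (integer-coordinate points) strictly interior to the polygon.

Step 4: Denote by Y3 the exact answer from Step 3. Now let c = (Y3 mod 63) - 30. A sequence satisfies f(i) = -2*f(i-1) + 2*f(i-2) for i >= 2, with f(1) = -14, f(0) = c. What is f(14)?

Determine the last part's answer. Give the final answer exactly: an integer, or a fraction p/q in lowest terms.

Step 1: squarings mod 714: 593^1=593, 593^2=361, 593^4=373, 593^8=613, 593^16=205, 593^32=613, 593^64=205, 593^128=613, 593^256=205, 593^512=613, 593^1024=205, 593^2048=613, 593^4096=205, 593^8192=613, 593^16384=205, 593^32768=613, 593^65536=205, 593^131072=613, 593^262144=205, 593^524288=613; 593^786257 = 593^1 * 593^16 * 593^64 * 593^256 * 593^512 * 593^1024 * 593^2048 * 593^4096 * 593^8192 * 593^16384 * 593^32768 * 593^65536 * 593^131072 * 593^524288 = 185 (mod 714); answer 185
Step 2: Y1 = 185; w = -1; 8*(-1)^3 - 7*(-1)^2 + 7 = (-8) + (-7) + (7) = -8; answer -8
Step 3: Y2 = -8; m = 30; cross terms: (31*16 - 10*-3)=526, (10*15 - 37*16)=-442, (37*39 - 30*15)=993, (30*23 - -39*39)=2211, (-39*-3 - 31*23)=-596; twice the area = |2692| = 2692; area = 1346; boundary points = 1 + 1 + 1 + 1 + 2 = 6; strictly interior points = area - boundary/2 + 1 = 1344; answer 1344
Step 4: Y3 = 1344; c = -9; f(2) = -2*(-14) + 2*(-9) = 10; iterating: f(2)=10, f(3)=-48, f(4)=116, f(5)=-328, f(6)=888, f(7)=-2432, f(8)=6640, f(9)=-18144, f(10)=49568, f(11)=-135424, f(12)=369984, f(13)=-1010816, f(14)=2761600; answer 2761600

2761600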